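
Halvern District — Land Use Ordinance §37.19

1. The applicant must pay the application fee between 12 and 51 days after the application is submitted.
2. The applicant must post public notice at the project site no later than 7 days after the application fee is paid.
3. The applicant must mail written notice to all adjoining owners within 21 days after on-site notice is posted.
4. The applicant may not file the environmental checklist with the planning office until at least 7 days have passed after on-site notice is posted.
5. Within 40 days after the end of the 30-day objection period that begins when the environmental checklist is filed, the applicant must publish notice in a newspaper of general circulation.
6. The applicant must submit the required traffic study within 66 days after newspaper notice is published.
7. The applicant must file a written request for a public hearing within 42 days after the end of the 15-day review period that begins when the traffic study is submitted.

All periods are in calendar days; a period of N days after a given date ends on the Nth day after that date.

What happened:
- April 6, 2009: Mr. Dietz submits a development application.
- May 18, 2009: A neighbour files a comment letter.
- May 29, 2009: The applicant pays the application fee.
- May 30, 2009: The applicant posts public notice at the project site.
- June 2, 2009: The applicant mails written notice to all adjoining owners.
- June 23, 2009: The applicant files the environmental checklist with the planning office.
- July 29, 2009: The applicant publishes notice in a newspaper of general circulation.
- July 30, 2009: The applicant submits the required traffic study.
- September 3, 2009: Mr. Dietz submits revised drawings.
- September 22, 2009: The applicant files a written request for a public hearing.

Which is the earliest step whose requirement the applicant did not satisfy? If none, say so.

Step 1

Step 1 — 12 and 51 days from April 6, 2009 (when the application is submitted) are April 18, 2009 and May 27, 2009 respectively; done May 29, 2009 — 2 days after the window closed.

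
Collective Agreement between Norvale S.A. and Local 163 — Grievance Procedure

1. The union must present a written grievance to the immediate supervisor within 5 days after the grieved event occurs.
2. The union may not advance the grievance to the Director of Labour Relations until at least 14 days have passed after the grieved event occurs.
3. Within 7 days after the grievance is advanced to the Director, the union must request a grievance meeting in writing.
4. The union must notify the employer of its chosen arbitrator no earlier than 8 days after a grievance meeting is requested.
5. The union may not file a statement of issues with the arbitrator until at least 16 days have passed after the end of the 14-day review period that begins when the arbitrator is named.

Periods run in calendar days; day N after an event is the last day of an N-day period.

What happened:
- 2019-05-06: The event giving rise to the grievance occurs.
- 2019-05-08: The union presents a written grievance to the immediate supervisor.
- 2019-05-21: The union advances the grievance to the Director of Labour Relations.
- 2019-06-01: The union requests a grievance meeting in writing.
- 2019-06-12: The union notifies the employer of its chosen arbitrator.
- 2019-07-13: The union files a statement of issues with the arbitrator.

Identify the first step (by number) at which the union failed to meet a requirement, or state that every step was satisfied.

Step 3

(1) due by 2019-05-06 + 5 days = 2019-05-11; completed 2019-05-08, before the deadline.
(2) permitted from 2019-05-06 + 14 days = 2019-05-20 onward; 2019-05-21 is on or after that date.
(3) due by 2019-05-21 + 7 days = 2019-05-28; not done until 2019-06-01, 4 days after the deadline.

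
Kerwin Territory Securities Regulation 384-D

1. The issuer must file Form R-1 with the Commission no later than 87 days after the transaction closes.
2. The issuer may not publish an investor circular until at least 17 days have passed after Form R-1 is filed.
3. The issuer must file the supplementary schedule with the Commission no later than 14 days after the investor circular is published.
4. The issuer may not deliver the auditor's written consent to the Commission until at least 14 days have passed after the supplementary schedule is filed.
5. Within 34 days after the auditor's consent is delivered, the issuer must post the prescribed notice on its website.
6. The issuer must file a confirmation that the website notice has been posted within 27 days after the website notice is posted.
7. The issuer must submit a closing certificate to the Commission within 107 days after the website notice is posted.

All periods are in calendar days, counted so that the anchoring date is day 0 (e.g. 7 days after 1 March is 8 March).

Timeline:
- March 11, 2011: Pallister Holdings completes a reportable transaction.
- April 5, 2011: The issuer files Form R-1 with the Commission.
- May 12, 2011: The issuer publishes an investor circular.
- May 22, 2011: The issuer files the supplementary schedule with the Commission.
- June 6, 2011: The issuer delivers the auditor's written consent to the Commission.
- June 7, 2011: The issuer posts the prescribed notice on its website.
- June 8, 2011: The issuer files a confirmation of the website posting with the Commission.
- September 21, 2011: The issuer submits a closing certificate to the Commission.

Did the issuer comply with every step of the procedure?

Yes

Step 1 — counting 87 days from March 11, 2011 (when the transaction closes) gives a deadline of June 6, 2011; completed April 5, 2011, before the deadline.
Step 2 — must wait 17 days from April 5, 2011 (when Form R-1 is filed), so not before April 22, 2011; done May 12, 2011, after the minimum wait.
Step 3 — counting 14 days from May 12, 2011 (when the investor circular is published) gives a deadline of May 26, 2011; done May 22, 2011 — timely.
Step 4 — must wait 14 days from May 22, 2011 (when the supplementary schedule is filed), so not before June 5, 2011; done June 6, 2011, after the minimum wait.
Step 5 — counting 34 days from June 6, 2011 (when the auditor's consent is delivered) gives a deadline of July 10, 2011; June 7, 2011 is within that limit.
Step 6 — counting 27 days from June 7, 2011 (when the website notice is posted) gives a deadline of July 4, 2011; June 8, 2011 is within that limit.
Step 7 — counting 107 days from June 7, 2011 (when the website notice is posted) gives a deadline of September 22, 2011; September 21, 2011 is within that limit.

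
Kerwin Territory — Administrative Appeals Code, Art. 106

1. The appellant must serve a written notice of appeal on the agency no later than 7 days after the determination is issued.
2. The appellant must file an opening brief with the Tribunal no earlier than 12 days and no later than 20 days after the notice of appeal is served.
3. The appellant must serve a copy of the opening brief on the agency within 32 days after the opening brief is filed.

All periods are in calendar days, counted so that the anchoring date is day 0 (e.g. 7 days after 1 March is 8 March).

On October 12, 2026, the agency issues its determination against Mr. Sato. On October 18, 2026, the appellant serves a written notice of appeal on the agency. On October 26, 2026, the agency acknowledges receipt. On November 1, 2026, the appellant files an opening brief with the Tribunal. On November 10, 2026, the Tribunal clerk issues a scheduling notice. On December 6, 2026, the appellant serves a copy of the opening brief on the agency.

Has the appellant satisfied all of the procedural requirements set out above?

No

(1) due by October 12, 2026 + 7 days = October 19, 2026; completed October 18, 2026, before the deadline.
(2) the permitted window runs from October 18, 2026 + 12 = October 30, 2026 to October 18, 2026 + 20 = November 7, 2026; done November 1, 2026 — within the window.
(3) due by November 1, 2026 + 32 days = December 3, 2026; December 6, 2026 misses that deadline by 3 days.
Later steps need not be reached.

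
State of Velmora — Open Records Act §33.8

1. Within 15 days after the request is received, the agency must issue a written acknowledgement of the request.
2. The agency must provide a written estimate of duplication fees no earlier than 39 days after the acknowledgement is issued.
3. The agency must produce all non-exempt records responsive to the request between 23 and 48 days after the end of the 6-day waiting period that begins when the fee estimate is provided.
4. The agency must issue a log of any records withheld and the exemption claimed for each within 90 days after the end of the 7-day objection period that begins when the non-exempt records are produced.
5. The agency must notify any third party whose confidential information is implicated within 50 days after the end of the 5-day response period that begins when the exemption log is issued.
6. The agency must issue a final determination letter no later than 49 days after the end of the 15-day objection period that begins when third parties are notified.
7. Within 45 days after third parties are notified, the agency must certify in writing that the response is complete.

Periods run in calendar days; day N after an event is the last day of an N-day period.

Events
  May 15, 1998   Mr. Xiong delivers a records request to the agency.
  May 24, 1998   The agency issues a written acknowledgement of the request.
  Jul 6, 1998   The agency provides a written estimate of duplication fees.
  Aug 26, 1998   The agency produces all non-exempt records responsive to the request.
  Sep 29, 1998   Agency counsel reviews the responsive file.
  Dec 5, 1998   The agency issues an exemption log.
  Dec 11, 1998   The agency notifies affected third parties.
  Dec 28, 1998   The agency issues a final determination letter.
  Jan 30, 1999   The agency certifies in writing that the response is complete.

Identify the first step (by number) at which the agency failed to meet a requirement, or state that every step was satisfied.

Step 4

(1) due by May 15, 1998 + 15 days = May 30, 1998; completed May 24, 1998, before the deadline.
(2) permitted from May 24, 1998 + 39 days = Jul 2, 1998 onward; Jul 6, 1998 is on or after that date.
(3) the permitted window runs from Jul 12, 1998 + 23 = Aug 4, 1998 to Jul 12, 1998 + 48 = Aug 29, 1998; done Aug 26, 1998 — within the window.
(4) due by Sep 2, 1998 + 90 days = Dec 1, 1998; Dec 5, 1998 misses that deadline by 4 days.
Later steps need not be reached.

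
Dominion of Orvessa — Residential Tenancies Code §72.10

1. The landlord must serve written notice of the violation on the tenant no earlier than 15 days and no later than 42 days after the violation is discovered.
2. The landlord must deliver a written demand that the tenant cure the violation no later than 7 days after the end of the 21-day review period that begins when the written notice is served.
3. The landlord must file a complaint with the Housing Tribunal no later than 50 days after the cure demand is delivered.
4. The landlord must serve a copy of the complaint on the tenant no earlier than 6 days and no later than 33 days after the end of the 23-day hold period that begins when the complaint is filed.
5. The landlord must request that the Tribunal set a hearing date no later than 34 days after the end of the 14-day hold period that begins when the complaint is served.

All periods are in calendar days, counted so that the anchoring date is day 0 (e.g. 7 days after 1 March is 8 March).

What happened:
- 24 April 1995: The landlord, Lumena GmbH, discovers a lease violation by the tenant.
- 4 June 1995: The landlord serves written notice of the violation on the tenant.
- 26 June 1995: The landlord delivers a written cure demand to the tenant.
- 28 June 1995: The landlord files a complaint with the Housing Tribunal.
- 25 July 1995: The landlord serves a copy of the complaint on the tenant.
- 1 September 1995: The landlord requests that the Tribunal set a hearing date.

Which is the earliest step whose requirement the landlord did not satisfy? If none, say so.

Step 1 — 15 and 42 days from 24 April 1995 (when the violation is discovered) are 9 May 1995 and 5 June 1995 respectively; done 4 June 1995 — within the window.
Step 2 — counting 7 days from 25 June 1995 (end of the 21-day review period, which began when the written notice is served on 4 June 1995) gives a deadline of 2 July 1995; completed 26 June 1995, before the deadline.
Step 3 — counting 50 days from 26 June 1995 (when the cure demand is delivered) gives a deadline of 15 August 1995; completed 28 June 1995, before the deadline.
Step 4 — 6 and 33 days from 21 July 1995 (end of the 23-day hold period, which began when the complaint is filed on 28 June 1995) are 27 July 1995 and 23 August 1995 respectively; done 25 July 1995 — 2 days before the window opened.

Step 4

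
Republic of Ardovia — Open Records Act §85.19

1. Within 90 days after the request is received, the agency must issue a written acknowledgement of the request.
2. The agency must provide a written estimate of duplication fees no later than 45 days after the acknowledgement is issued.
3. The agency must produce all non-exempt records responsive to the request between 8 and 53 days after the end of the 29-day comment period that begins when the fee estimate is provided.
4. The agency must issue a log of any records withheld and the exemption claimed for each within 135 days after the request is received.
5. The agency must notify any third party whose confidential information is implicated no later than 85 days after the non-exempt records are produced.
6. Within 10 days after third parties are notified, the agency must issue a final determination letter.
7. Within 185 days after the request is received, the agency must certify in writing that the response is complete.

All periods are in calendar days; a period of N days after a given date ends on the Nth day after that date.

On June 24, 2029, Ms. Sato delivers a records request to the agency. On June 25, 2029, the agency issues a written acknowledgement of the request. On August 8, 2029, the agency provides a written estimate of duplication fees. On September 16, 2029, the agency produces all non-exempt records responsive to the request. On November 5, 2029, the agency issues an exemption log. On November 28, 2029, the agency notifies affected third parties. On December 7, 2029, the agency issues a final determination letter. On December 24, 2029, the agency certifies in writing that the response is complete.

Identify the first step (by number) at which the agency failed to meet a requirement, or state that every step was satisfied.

None — every step was satisfied

(1) due by June 24, 2029 + 90 days = September 22, 2029; completed June 25, 2029, before the deadline.
(2) due by June 25, 2029 + 45 days = August 9, 2029; completed August 8, 2029, before the deadline.
(3) the permitted window runs from September 6, 2029 + 8 = September 14, 2029 to September 6, 2029 + 53 = October 29, 2029; done September 16, 2029 — within the window.
(4) due by June 24, 2029 + 135 days = November 6, 2029; November 5, 2029 is within that limit.
(5) due by September 16, 2029 + 85 days = December 10, 2029; done November 28, 2029 — timely.
(6) due by November 28, 2029 + 10 days = December 8, 2029; December 7, 2029 is within that limit.
(7) due by June 24, 2029 + 185 days = December 26, 2029; done December 24, 2029 — timely.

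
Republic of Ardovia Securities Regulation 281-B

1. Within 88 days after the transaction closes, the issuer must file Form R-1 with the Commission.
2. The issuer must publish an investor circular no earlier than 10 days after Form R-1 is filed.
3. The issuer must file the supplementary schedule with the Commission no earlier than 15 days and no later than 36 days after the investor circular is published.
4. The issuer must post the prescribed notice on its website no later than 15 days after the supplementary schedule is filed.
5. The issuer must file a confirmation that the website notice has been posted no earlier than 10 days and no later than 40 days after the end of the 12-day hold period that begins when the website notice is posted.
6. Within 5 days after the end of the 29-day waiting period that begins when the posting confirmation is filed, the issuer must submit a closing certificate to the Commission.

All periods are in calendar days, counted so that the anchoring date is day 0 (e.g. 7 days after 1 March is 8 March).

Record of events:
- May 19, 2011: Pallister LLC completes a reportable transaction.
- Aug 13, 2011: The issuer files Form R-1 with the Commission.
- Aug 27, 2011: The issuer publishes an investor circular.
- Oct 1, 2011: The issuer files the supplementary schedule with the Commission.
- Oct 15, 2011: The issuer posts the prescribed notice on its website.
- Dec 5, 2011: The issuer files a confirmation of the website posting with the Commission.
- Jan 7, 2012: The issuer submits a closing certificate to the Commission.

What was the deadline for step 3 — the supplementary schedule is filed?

Oct 2, 2011

Step 3 runs from Aug 27, 2011, when the investor circular is published. The window is 15–36 days after Aug 27, 2011; it closes on Oct 2, 2011.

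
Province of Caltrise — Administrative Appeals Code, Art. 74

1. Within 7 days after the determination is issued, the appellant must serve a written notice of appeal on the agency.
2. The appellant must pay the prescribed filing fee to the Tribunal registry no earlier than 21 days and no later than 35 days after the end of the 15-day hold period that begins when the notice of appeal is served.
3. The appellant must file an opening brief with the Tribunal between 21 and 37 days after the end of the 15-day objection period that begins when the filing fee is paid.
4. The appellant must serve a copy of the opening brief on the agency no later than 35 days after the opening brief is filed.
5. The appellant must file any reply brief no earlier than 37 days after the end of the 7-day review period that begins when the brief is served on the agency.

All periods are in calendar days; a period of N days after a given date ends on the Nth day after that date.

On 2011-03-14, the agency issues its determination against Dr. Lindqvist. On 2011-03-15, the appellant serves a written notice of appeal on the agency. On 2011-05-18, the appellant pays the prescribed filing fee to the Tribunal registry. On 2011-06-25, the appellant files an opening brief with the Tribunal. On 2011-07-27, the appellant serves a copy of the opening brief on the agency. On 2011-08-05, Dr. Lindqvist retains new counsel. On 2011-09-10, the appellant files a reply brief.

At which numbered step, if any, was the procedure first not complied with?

Step 2

(1) due by 2011-03-14 + 7 days = 2011-03-21; done 2011-03-15 — timely.
(2) the permitted window runs from 2011-03-30 + 21 = 2011-04-20 to 2011-03-30 + 35 = 2011-05-04; done 2011-05-18 — 14 days after the window closed.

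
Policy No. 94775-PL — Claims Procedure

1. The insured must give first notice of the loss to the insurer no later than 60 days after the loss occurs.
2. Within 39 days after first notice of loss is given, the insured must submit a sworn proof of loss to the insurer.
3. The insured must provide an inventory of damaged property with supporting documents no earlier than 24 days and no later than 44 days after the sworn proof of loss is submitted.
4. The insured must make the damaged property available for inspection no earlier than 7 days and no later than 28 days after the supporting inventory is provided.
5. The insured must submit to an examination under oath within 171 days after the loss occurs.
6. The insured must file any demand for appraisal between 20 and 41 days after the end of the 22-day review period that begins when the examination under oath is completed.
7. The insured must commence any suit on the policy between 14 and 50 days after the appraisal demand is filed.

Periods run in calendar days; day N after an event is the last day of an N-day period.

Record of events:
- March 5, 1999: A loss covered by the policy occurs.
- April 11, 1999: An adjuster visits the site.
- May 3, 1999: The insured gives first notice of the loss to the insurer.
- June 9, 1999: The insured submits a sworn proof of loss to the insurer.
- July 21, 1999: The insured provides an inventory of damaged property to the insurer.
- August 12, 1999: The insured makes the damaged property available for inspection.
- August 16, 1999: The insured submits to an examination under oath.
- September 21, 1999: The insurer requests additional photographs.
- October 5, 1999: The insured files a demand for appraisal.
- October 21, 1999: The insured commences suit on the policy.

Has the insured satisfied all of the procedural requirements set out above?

(1) due by March 5, 1999 + 60 days = May 4, 1999; May 3, 1999 is within that limit.
(2) due by May 3, 1999 + 39 days = June 11, 1999; completed June 9, 1999, before the deadline.
(3) the permitted window runs from June 9, 1999 + 24 = July 3, 1999 to June 9, 1999 + 44 = July 23, 1999; July 21, 1999 falls inside that range.
(4) the permitted window runs from July 21, 1999 + 7 = July 28, 1999 to July 21, 1999 + 28 = August 18, 1999; done August 12, 1999 — within the window.
(5) due by March 5, 1999 + 171 days = August 23, 1999; August 16, 1999 is within that limit.
(6) the permitted window runs from September 7, 1999 + 20 = September 27, 1999 to September 7, 1999 + 41 = October 18, 1999; done October 5, 1999, which is between those dates.
(7) the permitted window runs from October 5, 1999 + 14 = October 19, 1999 to October 5, 1999 + 50 = November 24, 1999; October 21, 1999 falls inside that range.

Yes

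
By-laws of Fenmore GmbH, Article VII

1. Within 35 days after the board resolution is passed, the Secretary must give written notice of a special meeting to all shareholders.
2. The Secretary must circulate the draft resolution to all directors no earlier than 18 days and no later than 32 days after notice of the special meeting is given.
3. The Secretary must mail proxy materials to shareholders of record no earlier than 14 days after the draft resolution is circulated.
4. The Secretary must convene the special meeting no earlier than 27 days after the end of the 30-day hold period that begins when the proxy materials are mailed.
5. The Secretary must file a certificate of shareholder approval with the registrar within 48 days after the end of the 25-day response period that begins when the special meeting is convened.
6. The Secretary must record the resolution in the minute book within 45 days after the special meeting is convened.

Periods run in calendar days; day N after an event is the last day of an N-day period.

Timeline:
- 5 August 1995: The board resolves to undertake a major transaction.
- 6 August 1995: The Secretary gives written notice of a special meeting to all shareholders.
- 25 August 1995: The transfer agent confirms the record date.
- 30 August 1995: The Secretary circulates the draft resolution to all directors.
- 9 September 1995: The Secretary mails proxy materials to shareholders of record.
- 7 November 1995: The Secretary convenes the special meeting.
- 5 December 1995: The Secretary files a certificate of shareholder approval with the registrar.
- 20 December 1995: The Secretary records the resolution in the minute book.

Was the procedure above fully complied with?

Step 1 — counting 35 days from 5 August 1995 (when the board resolution is passed) gives a deadline of 9 September 1995; completed 6 August 1995, before the deadline.
Step 2 — 18 and 32 days from 6 August 1995 (when notice of the special meeting is given) are 24 August 1995 and 7 September 1995 respectively; 30 August 1995 falls inside that range.
Step 3 — must wait 14 days from 30 August 1995 (when the draft resolution is circulated), so not before 13 September 1995; done 9 September 1995 — 4 days too early.
That is the first point of non-compliance.

No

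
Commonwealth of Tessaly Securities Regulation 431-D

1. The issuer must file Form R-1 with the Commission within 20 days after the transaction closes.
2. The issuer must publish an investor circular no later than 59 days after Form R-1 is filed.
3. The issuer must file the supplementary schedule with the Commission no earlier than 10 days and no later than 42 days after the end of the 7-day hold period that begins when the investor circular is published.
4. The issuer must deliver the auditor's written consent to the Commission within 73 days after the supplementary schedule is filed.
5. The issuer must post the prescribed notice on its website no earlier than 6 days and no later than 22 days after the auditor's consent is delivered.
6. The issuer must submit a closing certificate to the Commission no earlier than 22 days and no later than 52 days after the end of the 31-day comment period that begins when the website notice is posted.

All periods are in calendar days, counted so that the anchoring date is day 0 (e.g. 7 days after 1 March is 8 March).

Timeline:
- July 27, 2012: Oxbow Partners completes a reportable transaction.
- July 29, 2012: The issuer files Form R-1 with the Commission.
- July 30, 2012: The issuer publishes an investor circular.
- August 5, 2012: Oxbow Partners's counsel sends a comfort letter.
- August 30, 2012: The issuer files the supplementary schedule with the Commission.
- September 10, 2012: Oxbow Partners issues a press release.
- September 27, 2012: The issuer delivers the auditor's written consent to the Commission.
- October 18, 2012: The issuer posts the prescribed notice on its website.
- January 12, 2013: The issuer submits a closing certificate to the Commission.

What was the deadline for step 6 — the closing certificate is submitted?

January 9, 2013

The website notice is posted on October 18, 2012; the 31-day comment period therefore ends November 18, 2012, and step 6 runs from that date. The window is 22–52 days after November 18, 2012; it closes on January 9, 2013.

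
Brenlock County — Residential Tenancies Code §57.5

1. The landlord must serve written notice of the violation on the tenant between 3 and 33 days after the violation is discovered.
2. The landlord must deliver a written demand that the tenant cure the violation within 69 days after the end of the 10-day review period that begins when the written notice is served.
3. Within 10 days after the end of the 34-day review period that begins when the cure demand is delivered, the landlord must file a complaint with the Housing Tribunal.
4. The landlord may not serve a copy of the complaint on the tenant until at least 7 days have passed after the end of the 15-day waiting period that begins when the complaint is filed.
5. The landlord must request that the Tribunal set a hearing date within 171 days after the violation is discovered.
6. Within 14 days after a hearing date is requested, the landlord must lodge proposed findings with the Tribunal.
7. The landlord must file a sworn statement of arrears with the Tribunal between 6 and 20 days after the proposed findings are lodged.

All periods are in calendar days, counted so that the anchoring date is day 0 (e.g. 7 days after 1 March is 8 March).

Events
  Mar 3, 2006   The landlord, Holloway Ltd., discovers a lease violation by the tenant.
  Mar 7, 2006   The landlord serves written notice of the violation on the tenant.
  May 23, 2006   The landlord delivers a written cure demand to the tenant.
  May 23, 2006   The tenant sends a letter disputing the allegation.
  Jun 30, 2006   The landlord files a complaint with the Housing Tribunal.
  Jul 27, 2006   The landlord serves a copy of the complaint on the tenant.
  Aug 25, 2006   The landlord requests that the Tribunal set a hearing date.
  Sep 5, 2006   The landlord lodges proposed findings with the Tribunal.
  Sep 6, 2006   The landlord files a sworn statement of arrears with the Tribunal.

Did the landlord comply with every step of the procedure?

No

Step 1: the window is 3–33 days after Mar 3, 2006 (when the violation is discovered), so Mar 6, 2006 through Apr 5, 2006; Mar 7, 2006 falls inside that range.
Step 2: 69 days after Mar 17, 2006 (end of the 10-day review period, which began when the written notice is served on Mar 7, 2006) is May 25, 2006; done May 23, 2006 — timely.
Step 3: 10 days after Jun 26, 2006 (end of the 34-day review period, which began when the cure demand is delivered on May 23, 2006) is Jul 6, 2006; done Jun 30, 2006 — timely.
Step 4: the earliest permitted date is 7 days after Jul 15, 2006 (end of the 15-day waiting period, which began when the complaint is filed on Jun 30, 2006), i.e. Jul 22, 2006; Jul 27, 2006 is on or after that date.
Step 5: 171 days after Mar 3, 2006 (when the violation is discovered) is Aug 21, 2006; Aug 25, 2006 misses that deadline by 4 days.
The analysis stops there.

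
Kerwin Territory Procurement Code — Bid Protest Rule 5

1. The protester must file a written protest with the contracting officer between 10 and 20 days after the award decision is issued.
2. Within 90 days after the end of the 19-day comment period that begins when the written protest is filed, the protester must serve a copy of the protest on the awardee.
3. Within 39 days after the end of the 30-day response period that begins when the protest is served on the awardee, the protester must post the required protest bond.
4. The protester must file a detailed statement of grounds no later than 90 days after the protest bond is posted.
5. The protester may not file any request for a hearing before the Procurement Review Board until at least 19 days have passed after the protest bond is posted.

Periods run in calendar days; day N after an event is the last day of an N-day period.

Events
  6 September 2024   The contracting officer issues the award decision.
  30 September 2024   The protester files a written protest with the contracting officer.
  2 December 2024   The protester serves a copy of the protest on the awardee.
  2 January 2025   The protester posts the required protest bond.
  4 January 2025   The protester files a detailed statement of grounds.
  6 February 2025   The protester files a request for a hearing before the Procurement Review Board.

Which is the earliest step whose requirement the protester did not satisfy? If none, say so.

Step 1

(1) the permitted window runs from 6 September 2024 + 10 = 16 September 2024 to 6 September 2024 + 20 = 26 September 2024; 30 September 2024 is 4 days past the end of the window.
Later steps need not be reached.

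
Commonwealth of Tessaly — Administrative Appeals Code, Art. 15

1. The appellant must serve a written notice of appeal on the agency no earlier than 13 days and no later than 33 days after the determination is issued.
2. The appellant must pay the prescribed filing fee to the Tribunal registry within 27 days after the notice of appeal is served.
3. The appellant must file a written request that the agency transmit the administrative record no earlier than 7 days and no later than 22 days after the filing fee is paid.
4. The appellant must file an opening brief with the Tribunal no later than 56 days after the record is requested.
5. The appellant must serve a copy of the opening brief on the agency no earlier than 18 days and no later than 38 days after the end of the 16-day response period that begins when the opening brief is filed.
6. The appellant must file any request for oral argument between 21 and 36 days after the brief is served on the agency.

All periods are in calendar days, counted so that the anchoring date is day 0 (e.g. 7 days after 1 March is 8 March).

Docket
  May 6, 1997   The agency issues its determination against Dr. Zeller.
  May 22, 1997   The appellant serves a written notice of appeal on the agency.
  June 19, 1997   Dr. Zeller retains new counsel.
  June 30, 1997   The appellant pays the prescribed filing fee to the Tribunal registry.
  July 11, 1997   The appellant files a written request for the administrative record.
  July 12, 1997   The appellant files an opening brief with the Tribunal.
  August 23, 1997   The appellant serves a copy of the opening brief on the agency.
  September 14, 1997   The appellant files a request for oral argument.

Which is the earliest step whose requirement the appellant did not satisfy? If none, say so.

Step 1 — 13 and 33 days from May 6, 1997 (when the determination is issued) are May 19, 1997 and June 8, 1997 respectively; May 22, 1997 falls inside that range.
Step 2 — counting 27 days from May 22, 1997 (when the notice of appeal is served) gives a deadline of June 18, 1997; June 30, 1997 misses that deadline by 12 days.

Step 2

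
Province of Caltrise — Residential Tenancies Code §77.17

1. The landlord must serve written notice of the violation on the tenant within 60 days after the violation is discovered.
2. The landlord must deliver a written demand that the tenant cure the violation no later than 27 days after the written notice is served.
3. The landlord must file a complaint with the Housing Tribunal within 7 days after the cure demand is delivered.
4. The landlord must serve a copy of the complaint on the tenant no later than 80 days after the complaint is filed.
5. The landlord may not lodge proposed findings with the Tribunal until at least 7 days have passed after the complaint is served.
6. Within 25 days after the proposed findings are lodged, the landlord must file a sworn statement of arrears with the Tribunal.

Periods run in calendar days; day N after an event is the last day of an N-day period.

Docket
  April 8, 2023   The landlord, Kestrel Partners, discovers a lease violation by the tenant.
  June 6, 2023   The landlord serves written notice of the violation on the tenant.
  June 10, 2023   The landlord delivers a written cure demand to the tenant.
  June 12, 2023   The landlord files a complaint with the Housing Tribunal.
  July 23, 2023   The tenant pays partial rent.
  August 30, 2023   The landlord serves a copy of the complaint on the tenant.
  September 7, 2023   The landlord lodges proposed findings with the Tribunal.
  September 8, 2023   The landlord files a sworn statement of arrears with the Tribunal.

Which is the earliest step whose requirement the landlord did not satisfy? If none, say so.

(1) due by April 8, 2023 + 60 days = June 7, 2023; done June 6, 2023 — timely.
(2) due by June 6, 2023 + 27 days = July 3, 2023; done June 10, 2023 — timely.
(3) due by June 10, 2023 + 7 days = June 17, 2023; June 12, 2023 is within that limit.
(4) due by June 12, 2023 + 80 days = August 31, 2023; completed August 30, 2023, before the deadline.
(5) permitted from August 30, 2023 + 7 days = September 6, 2023 onward; September 7, 2023 is on or after that date.
(6) due by September 7, 2023 + 25 days = October 2, 2023; completed September 8, 2023, before the deadline.

None — every step was satisfied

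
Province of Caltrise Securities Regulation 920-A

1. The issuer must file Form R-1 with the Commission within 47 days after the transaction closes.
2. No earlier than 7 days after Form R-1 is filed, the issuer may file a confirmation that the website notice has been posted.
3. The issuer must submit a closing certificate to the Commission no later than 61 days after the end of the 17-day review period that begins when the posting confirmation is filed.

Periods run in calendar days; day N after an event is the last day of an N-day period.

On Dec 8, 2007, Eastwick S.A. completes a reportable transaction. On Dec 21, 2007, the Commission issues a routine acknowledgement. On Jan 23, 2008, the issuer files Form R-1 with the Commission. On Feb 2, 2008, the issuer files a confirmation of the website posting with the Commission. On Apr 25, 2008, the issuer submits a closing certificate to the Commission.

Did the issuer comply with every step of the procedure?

(1) due by Dec 8, 2007 + 47 days = Jan 24, 2008; completed Jan 23, 2008, before the deadline.
(2) permitted from Jan 23, 2008 + 7 days = Jan 30, 2008 onward; done Feb 2, 2008, after the minimum wait.
(3) due by Feb 19, 2008 + 61 days = Apr 20, 2008; not done until Apr 25, 2008, 5 days after the deadline.

No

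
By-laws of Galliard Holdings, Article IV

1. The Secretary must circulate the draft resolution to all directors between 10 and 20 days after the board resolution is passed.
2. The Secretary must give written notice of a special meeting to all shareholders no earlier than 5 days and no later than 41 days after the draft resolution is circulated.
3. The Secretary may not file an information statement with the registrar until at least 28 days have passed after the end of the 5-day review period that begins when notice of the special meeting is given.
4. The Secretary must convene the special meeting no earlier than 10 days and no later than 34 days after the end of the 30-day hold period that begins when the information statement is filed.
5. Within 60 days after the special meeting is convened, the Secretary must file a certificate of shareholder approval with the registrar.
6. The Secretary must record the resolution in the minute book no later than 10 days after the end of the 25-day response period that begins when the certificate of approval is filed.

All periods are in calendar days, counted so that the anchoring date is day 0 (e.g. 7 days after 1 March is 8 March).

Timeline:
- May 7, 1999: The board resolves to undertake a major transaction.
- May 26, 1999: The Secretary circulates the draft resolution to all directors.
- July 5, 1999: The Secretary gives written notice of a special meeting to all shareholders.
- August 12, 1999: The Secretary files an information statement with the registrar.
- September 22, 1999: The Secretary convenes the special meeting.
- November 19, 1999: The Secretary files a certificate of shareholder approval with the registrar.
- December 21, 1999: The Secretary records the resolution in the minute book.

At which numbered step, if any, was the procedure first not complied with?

None — every step was satisfied

Step 1: the window is 10–20 days after May 7, 1999 (when the board resolution is passed), so May 17, 1999 through May 27, 1999; done May 26, 1999 — within the window.
Step 2: the window is 5–41 days after May 26, 1999 (when the draft resolution is circulated), so May 31, 1999 through July 6, 1999; July 5, 1999 falls inside that range.
Step 3: the earliest permitted date is 28 days after July 10, 1999 (end of the 5-day review period, which began when notice of the special meeting is given on July 5, 1999), i.e. August 7, 1999; August 12, 1999 is on or after that date.
Step 4: the window is 10–34 days after September 11, 1999 (end of the 30-day hold period, which began when the information statement is filed on August 12, 1999), so September 21, 1999 through October 15, 1999; done September 22, 1999 — within the window.
Step 5: 60 days after September 22, 1999 (when the special meeting is convened) is November 21, 1999; completed November 19, 1999, before the deadline.
Step 6: 10 days after December 14, 1999 (end of the 25-day response period, which began when the certificate of approval is filed on November 19, 1999) is December 24, 1999; done December 21, 1999 — timely.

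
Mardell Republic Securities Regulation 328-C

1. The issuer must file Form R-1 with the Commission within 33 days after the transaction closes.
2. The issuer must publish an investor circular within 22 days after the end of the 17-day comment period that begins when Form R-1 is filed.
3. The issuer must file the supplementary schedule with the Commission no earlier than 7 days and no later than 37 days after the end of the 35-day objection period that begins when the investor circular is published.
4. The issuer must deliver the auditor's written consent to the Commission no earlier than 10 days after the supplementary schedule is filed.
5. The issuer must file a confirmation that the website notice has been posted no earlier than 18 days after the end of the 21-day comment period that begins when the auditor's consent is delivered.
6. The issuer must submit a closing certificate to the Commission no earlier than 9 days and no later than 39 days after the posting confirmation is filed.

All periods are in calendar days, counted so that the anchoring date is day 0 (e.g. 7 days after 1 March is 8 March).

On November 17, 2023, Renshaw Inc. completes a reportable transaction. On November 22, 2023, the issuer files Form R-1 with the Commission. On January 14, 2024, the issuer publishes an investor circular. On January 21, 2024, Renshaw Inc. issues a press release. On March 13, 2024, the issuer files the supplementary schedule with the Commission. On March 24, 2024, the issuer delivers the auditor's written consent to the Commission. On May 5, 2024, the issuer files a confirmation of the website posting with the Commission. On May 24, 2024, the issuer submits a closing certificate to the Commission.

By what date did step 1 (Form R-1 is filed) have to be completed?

December 20, 2023

Step 1 runs from November 17, 2023, when the transaction closes. 33 days after November 17, 2023 is December 20, 2023.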